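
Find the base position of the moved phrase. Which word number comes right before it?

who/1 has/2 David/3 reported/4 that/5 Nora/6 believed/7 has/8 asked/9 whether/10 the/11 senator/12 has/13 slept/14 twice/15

The displaced element is "who" (word 1).
It is linked across 2 clause boundaries (that → Ø).
It functions as the subject of "asked", so the gap sits immediately after word 7 ("believed").
Base order: David has reported that Nora believed that who has asked whether the senator has slept twice.

7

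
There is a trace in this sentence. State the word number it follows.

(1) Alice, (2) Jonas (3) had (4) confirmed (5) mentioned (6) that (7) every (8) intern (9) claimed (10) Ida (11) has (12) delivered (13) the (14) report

The displaced element is "Alice" (word 1).
It is linked across 1 clause boundary (Ø).
It functions as the subject of "mentioned", so the gap sits immediately after word 4 ("confirmed").
Base order: Jonas had confirmed that Alice mentioned that every intern claimed Ida has delivered the report.

4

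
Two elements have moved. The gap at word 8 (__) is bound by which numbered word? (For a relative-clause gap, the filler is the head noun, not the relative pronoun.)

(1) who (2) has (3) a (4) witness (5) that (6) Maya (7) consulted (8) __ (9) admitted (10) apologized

The marked gap is inside the relative clause, the direct object of "consulted".
Its filler is the head noun "witness" (via "that"), at word 4.
(The other dependency links word 1 to a gap after word 9.)

4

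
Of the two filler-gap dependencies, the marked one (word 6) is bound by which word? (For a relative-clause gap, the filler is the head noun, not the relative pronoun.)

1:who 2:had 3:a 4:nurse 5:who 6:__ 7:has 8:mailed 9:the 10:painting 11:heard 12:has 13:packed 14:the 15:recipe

The marked gap is inside the relative clause, the subject of "mailed".
Its filler is the head noun "nurse" (via "who"), at word 4.
(The other dependency links word 1 to a gap after word 11.)

4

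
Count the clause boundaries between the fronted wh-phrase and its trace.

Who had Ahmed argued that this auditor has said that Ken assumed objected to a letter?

"who" is extracted from the subject of "objected".
Boundaries crossed, outermost first: [that], [that], [Ø] — 3 in total.

3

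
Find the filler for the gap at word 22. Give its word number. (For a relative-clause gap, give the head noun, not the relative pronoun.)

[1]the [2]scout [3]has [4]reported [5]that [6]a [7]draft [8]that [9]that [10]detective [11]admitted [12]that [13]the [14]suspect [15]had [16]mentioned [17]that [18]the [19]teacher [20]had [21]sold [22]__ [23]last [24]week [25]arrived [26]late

7

The gap at 22 is the object of "sold", inside a relative clause.
The relative pronoun is "that" (word 8); it is bound by the head noun immediately before it.
Its filler is the head noun "draft", at word 7.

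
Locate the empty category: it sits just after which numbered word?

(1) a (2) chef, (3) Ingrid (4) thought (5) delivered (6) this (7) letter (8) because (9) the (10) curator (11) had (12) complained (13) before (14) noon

The displaced element is "a chef" (word 2).
It is linked across 1 clause boundary (Ø).
It functions as the subject of "delivered", so the gap sits immediately after word 4 ("thought").
Base order: Ingrid thought that a chef delivered this letter because the curator had complained before noon.

4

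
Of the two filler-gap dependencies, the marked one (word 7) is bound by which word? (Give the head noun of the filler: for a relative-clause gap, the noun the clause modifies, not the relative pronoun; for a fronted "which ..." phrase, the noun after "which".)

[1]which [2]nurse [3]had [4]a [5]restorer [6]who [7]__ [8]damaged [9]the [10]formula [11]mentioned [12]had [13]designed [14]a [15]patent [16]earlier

5

The marked gap is inside the relative clause, the subject of "damaged".
Its filler is the head noun "restorer" (via "who"), at word 5.
(The other dependency links word 2 to a gap after word 11.)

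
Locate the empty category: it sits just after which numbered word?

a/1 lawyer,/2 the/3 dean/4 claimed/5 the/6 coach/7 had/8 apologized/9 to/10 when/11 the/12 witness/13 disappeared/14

The displaced element is "a lawyer" (word 2).
It is linked across 1 clause boundary (Ø).
It functions as the object of the preposition "to" of "apologized", so the gap sits immediately after word 10 ("to").
Base order: The dean claimed the coach had apologized to a lawyer when the witness disappeared.

10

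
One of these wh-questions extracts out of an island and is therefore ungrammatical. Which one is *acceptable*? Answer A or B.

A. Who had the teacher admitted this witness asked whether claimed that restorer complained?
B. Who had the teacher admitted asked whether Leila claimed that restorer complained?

In A, the wh-phrase is extracted from inside a wh-island (introduced by "whether"), which blocks movement.
In B, the extraction path crosses only that-complement boundaries, which are transparent.
So B is grammatical.

B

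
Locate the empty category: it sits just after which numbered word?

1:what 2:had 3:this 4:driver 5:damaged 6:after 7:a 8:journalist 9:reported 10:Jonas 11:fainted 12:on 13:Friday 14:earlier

5

The displaced element is "what" (word 1).
It functions as the direct object of "damaged", so the gap sits immediately after word 5 ("damaged").
Base order: This driver had damaged what after a journalist reported Jonas fainted on Friday earlier.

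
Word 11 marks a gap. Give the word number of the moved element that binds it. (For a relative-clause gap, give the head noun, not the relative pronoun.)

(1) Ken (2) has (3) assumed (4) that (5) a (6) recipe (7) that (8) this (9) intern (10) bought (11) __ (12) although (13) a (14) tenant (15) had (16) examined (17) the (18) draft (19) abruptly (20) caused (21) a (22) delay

6

The gap at 11 is the object of "bought", inside a relative clause.
The relative pronoun is "that" (word 7); it is bound by the head noun immediately before it.
Its filler is the head noun "recipe", at word 6.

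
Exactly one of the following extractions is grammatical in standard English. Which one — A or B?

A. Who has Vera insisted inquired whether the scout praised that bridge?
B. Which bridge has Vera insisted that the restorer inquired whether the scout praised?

In B, the wh-phrase is extracted from inside a wh-island (introduced by "whether"), which blocks movement.
In A, the extraction path crosses only that-complement boundaries, which are transparent.
So A is grammatical.

A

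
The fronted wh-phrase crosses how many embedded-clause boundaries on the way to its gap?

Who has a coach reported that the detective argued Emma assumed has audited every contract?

"who" is extracted from the subject of "audited".
Boundaries crossed, outermost first: [that], [Ø], [Ø] — 3 in total.

3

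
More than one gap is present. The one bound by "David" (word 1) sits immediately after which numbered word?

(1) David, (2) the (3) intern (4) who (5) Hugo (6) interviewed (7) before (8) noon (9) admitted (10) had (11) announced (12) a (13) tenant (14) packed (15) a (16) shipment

The displaced element is "David" (word 1).
It is linked across 1 clause boundary (Ø).
It functions as the subject of "announced", so the gap sits immediately after word 9 ("admitted").
Base order: The intern who Hugo interviewed before noon admitted David had announced a tenant packed a shipment.

9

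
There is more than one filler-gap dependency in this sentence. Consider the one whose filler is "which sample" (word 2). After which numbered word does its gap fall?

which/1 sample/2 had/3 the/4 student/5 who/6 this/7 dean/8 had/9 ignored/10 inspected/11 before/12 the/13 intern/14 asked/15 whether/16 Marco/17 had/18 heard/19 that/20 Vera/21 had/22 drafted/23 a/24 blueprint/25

The displaced element is "which sample" (word 2).
It functions as the direct object of "inspected", so the gap sits immediately after word 11 ("inspected").
Base order: The student who this dean had ignored had inspected which sample before the intern asked whether Marco had heard that Vera had drafted a blueprint.

11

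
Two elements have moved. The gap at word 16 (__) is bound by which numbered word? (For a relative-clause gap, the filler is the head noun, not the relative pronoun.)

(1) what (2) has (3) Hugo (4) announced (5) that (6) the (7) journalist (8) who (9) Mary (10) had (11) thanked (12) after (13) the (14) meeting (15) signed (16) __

The marked gap is the direct object of "signed".
Its filler is the fronted wh-phrase "what", at word 1.
(The other dependency links word 7 to a gap after word 11.)

1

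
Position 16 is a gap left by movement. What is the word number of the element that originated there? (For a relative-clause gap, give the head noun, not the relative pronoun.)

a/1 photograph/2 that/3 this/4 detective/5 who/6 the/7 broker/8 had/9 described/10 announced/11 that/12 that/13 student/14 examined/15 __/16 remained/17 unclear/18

2

The gap at 16 is the object of "examined", inside a relative clause.
The relative pronoun is "that" (word 3); it is bound by the head noun immediately before it.
Its filler is the head noun "photograph", at word 2.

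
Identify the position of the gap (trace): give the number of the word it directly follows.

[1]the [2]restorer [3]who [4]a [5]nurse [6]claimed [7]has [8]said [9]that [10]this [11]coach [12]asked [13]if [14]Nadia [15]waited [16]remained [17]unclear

6

The displaced element is "the restorer" (word 2).
It is linked across 1 clause boundary (Ø).
It functions as the subject of "said", so the gap sits immediately after word 6 ("claimed").
Base order: A nurse claimed the restorer has said that this coach asked if Nadia waited.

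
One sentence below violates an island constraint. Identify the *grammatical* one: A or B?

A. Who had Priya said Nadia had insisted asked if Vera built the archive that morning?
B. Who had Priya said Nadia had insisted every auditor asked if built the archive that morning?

In B, the wh-phrase is extracted from inside a wh-island (introduced by "if"), which blocks movement.
In A, the extraction path crosses only that-complement boundaries, which are transparent.
So A is grammatical.

A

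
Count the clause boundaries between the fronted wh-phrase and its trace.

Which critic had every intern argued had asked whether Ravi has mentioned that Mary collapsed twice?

1

"which critic" is extracted from the subject of "asked".
Boundaries crossed, outermost first: [Ø] — 1 in total.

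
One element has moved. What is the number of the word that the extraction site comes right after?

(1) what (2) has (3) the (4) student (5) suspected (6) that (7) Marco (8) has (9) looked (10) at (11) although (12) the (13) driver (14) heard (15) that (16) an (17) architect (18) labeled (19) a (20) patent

10

The displaced element is "what" (word 1).
It is linked across 1 clause boundary (that).
It functions as the object of the preposition "at" of "looked", so the gap sits immediately after word 10 ("at").
Base order: The student has suspected that Marco has looked at what although the driver heard that an architect labeled a patent.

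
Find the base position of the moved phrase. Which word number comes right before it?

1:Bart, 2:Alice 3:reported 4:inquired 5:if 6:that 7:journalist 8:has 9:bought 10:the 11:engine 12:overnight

3

The displaced element is "Bart" (word 1).
It is linked across 1 clause boundary (Ø).
It functions as the subject of "inquired", so the gap sits immediately after word 3 ("reported").
Base order: Alice reported that Bart inquired if that journalist has bought the engine overnight.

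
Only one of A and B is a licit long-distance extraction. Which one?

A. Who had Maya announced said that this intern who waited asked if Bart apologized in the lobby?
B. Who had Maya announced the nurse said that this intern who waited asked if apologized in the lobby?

A

In B, the wh-phrase is extracted from inside a wh-island (introduced by "if"), which blocks movement.
In A, the extraction path crosses only that-complement boundaries, which are transparent.
So A is grammatical.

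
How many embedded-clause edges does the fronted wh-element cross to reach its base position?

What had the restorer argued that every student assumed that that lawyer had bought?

"what" is extracted from the object of "bought".
Boundaries crossed, outermost first: [that], [that] — 2 in total.

2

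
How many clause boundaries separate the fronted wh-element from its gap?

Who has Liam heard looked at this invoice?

"who" is extracted from the subject of "looked".
Boundaries crossed, outermost first: [Ø] — 1 in total.

1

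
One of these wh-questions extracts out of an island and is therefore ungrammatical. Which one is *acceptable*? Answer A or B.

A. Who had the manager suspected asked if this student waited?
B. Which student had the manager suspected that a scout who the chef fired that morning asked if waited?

In B, the wh-phrase is extracted from inside a wh-island (introduced by "if"), which blocks movement.
In A, the extraction path crosses only that-complement boundaries, which are transparent.
So A is grammatical.

A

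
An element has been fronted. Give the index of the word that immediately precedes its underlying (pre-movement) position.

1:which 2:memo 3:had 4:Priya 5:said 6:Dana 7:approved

The displaced element is "which memo" (word 2).
It is linked across 1 clause boundary (Ø).
It functions as the direct object of "approved", so the gap sits immediately after word 7 ("approved").
Base order: Priya had said Dana approved which memo.

7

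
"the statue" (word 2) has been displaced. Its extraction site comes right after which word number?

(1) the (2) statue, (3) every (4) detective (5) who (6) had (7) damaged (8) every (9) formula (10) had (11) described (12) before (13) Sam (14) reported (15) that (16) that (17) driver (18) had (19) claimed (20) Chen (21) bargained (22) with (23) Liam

The displaced element is "the statue" (word 2).
It functions as the direct object of "described", so the gap sits immediately after word 11 ("described").
Base order: Every detective who had damaged every formula had described the statue before Sam reported that that driver had claimed Chen bargained with Liam.

11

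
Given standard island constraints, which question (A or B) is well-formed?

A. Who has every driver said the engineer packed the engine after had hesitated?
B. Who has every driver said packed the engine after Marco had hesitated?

B

In A, the wh-phrase is extracted from inside an adjunct island (introduced by "after"), which blocks movement.
In B, the extraction path crosses only that-complement boundaries, which are transparent.
So B is grammatical.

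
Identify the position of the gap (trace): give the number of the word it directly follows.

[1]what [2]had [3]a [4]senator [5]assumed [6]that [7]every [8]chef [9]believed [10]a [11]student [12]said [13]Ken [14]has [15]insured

15

The displaced element is "what" (word 1).
It is linked across 3 clause boundaries (that → Ø → Ø).
It functions as the direct object of "insured", so the gap sits immediately after word 15 ("insured").
Base order: A senator had assumed that every chef believed a student said Ken has insured what.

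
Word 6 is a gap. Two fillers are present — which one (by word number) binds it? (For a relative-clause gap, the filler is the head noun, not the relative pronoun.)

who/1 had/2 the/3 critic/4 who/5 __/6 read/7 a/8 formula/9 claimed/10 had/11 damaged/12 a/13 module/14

The marked gap is inside the relative clause, the subject of "read".
Its filler is the head noun "critic" (via "who"), at word 4.
(The other dependency links word 1 to a gap after word 10.)

4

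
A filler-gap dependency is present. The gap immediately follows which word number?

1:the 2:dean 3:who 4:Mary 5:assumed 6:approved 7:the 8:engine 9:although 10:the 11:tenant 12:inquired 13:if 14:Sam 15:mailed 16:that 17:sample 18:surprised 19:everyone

5

The displaced element is "the dean" (word 2).
It is linked across 1 clause boundary (Ø).
It functions as the subject of "approved", so the gap sits immediately after word 5 ("assumed").
Base order: Mary assumed that the dean approved the engine although the tenant inquired if Sam mailed that sample.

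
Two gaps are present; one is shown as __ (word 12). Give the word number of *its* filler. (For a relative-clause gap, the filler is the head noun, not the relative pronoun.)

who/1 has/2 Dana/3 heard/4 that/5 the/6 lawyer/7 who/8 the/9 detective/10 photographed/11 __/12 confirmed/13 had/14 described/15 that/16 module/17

The marked gap is inside the relative clause, the direct object of "photographed".
Its filler is the head noun "lawyer" (via "who"), at word 7.
(The other dependency links word 1 to a gap after word 13.)

7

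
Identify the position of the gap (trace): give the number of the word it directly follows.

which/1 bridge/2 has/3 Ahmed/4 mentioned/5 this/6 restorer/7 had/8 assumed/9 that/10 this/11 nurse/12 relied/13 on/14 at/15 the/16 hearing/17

14

The displaced element is "which bridge" (word 2).
It is linked across 2 clause boundaries (Ø → that).
It functions as the object of the preposition "on" of "relied", so the gap sits immediately after word 14 ("on").
Base order: Ahmed has mentioned this restorer had assumed that this nurse relied on which bridge at the hearing.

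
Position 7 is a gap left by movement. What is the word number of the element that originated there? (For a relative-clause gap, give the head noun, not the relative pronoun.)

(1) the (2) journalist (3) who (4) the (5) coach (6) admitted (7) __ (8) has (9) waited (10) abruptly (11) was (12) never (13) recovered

The gap at 7 is the subject of "waited", inside a relative clause.
The relative pronoun is "who" (word 3); it is bound by the head noun immediately before it.
Its filler is the head noun "journalist", at word 2.

2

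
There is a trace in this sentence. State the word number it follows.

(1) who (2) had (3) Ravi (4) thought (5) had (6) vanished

4

The displaced element is "who" (word 1).
It is linked across 1 clause boundary (Ø).
It functions as the subject of "vanished", so the gap sits immediately after word 4 ("thought").
Base order: Ravi had thought who had vanished.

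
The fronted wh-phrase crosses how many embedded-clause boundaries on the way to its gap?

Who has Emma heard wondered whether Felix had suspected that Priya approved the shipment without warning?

"who" is extracted from the subject of "wondered".
Boundaries crossed, outermost first: [Ø] — 1 in total.

1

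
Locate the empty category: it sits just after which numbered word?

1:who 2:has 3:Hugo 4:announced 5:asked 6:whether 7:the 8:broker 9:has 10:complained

The displaced element is "who" (word 1).
It is linked across 1 clause boundary (Ø).
It functions as the subject of "asked", so the gap sits immediately after word 4 ("announced").
Base order: Hugo has announced that who asked whether the broker has complained.

4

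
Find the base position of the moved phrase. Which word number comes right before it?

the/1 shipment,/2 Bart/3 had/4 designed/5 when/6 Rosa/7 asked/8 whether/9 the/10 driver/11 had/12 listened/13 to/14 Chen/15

5

The displaced element is "the shipment" (word 2).
It functions as the direct object of "designed", so the gap sits immediately after word 5 ("designed").
Base order: Bart had designed the shipment when Rosa asked whether the driver had listened to Chen.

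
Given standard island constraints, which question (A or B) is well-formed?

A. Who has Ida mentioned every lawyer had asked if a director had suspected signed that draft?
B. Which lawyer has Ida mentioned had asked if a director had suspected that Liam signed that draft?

B

In A, the wh-phrase is extracted from inside a wh-island (introduced by "if"), which blocks movement.
In B, the extraction path crosses only that-complement boundaries, which are transparent.
So B is grammatical.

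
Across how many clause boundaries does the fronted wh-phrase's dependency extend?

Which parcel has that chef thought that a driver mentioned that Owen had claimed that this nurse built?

"which parcel" is extracted from the object of "built".
Boundaries crossed, outermost first: [that], [that], [that] — 3 in total.

3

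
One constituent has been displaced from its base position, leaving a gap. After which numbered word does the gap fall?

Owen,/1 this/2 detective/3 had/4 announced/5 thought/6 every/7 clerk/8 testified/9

5

The displaced element is "Owen" (word 1).
It is linked across 1 clause boundary (Ø).
It functions as the subject of "thought", so the gap sits immediately after word 5 ("announced").
Base order: This detective had announced that Owen thought every clerk testified.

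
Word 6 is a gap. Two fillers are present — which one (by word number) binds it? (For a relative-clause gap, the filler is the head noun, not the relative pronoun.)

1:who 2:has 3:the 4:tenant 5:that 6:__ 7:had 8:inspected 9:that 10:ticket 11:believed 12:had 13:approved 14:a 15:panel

The marked gap is inside the relative clause, the subject of "inspected".
Its filler is the head noun "tenant" (via "that"), at word 4.
(The other dependency links word 1 to a gap after word 11.)

4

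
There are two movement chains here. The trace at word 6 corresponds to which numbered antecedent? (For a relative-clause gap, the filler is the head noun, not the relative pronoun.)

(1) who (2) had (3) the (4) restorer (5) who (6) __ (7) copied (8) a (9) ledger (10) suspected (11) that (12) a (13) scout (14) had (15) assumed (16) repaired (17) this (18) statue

4

The marked gap is inside the relative clause, the subject of "copied".
Its filler is the head noun "restorer" (via "who"), at word 4.
(The other dependency links word 1 to a gap after word 15.)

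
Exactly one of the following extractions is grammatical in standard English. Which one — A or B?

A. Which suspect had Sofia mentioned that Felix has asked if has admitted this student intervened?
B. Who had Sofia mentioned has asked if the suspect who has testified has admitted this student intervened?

In A, the wh-phrase is extracted from inside a wh-island (introduced by "if"), which blocks movement.
In B, the extraction path crosses only that-complement boundaries, which are transparent.
So B is grammatical.

B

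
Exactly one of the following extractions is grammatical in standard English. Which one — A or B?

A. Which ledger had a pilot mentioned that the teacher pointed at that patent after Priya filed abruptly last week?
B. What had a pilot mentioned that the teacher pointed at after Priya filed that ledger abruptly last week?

B

In A, the wh-phrase is extracted from inside an adjunct island (introduced by "after"), which blocks movement.
In B, the extraction path crosses only that-complement boundaries, which are transparent.
So B is grammatical.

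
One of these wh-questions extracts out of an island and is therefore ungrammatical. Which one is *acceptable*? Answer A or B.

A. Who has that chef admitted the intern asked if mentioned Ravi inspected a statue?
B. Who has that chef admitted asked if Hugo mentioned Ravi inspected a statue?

In A, the wh-phrase is extracted from inside a wh-island (introduced by "if"), which blocks movement.
In B, the extraction path crosses only that-complement boundaries, which are transparent.
So B is grammatical.

B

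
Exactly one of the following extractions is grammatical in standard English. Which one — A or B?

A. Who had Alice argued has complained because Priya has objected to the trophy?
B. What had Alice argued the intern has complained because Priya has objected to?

In B, the wh-phrase is extracted from inside an adjunct island (introduced by "because"), which blocks movement.
In A, the extraction path crosses only that-complement boundaries, which are transparent.
So A is grammatical.

A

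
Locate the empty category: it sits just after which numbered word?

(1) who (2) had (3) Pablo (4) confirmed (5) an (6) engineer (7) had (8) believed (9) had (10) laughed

8

The displaced element is "who" (word 1).
It is linked across 2 clause boundaries (Ø → Ø).
It functions as the subject of "laughed", so the gap sits immediately after word 8 ("believed").
Base order: Pablo had confirmed an engineer had believed that who had laughed.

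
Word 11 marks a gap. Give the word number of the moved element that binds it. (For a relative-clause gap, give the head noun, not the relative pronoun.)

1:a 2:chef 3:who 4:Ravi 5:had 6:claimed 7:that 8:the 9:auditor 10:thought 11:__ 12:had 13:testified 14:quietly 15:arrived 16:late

The gap at 11 is the subject of "testified", inside a relative clause.
The relative pronoun is "who" (word 3); it is bound by the head noun immediately before it.
Its filler is the head noun "chef", at word 2.

2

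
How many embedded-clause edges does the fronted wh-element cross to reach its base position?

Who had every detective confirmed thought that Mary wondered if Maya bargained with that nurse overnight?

1

"who" is extracted from the subject of "thought".
Boundaries crossed, outermost first: [Ø] — 1 in total.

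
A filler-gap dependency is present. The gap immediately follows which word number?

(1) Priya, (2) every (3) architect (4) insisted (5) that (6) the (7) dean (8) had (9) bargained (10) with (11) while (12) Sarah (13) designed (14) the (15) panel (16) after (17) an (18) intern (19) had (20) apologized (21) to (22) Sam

10

The displaced element is "Priya" (word 1).
It is linked across 1 clause boundary (that).
It functions as the object of the preposition "with" of "bargained", so the gap sits immediately after word 10 ("with").
Base order: Every architect insisted that the dean had bargained with Priya while Sarah designed the panel after an intern had apologized to Sam.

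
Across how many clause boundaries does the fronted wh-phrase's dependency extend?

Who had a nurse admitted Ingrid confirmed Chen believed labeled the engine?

"who" is extracted from the subject of "labeled".
Boundaries crossed, outermost first: [Ø], [Ø], [Ø] — 3 in total.

3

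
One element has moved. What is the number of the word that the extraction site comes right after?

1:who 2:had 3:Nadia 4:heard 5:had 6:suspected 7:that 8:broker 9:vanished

The displaced element is "who" (word 1).
It is linked across 1 clause boundary (Ø).
It functions as the subject of "suspected", so the gap sits immediately after word 4 ("heard").
Base order: Nadia had heard that who had suspected that broker vanished.

4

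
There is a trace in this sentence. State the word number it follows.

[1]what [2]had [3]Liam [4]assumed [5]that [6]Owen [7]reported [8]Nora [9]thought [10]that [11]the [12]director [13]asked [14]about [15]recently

14

The displaced element is "what" (word 1).
It is linked across 3 clause boundaries (that → Ø → that).
It functions as the object of the preposition "about" of "asked", so the gap sits immediately after word 14 ("about").
Base order: Liam had assumed that Owen reported Nora thought that the director asked about what recently.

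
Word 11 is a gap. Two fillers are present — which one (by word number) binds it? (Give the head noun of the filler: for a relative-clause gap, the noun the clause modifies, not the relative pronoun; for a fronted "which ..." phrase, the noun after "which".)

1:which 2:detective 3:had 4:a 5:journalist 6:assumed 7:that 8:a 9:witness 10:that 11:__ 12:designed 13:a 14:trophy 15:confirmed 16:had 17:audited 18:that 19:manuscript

9

The marked gap is inside the relative clause, the subject of "designed".
Its filler is the head noun "witness" (via "that"), at word 9.
(The other dependency links word 2 to a gap after word 15.)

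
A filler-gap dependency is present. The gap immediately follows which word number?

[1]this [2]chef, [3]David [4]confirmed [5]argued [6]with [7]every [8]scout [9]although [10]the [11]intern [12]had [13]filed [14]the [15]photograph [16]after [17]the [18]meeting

The displaced element is "this chef" (word 2).
It is linked across 1 clause boundary (Ø).
It functions as the subject of "argued", so the gap sits immediately after word 4 ("confirmed").
Base order: David confirmed this chef argued with every scout although the intern had filed the photograph after the meeting.

4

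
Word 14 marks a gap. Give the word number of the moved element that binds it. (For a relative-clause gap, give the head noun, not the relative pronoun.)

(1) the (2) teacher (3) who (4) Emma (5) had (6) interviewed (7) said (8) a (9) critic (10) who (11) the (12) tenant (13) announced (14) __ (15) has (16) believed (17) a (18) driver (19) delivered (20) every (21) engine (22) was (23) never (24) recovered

The gap at 14 is the subject of "believed", inside a relative clause.
The relative pronoun is "who" (word 10); it is bound by the head noun immediately before it.
Its filler is the head noun "critic", at word 9.

9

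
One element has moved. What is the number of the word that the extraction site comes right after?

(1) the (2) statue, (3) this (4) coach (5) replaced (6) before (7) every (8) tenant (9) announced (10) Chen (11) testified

5

The displaced element is "the statue" (word 2).
It functions as the direct object of "replaced", so the gap sits immediately after word 5 ("replaced").
Base order: This coach replaced the statue before every tenant announced Chen testified.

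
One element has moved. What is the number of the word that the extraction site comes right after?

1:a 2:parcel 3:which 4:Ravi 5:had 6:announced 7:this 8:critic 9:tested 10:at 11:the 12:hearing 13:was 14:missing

The displaced element is "a parcel" (word 2).
It is linked across 1 clause boundary (Ø).
It functions as the direct object of "tested", so the gap sits immediately after word 9 ("tested").
Base order: Ravi had announced this critic tested a parcel at the hearing.

9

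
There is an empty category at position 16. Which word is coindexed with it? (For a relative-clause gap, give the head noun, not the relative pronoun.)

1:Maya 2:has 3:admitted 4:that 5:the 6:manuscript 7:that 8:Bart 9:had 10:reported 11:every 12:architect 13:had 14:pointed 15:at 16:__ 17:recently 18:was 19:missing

6

The gap at 16 is the prepositional object of "pointed", inside a relative clause.
The relative pronoun is "that" (word 7); it is bound by the head noun immediately before it.
Its filler is the head noun "manuscript", at word 6.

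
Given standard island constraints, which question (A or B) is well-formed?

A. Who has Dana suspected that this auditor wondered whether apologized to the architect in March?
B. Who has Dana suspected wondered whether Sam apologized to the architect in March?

In A, the wh-phrase is extracted from inside a wh-island (introduced by "whether"), which blocks movement.
In B, the extraction path crosses only that-complement boundaries, which are transparent.
So B is grammatical.

B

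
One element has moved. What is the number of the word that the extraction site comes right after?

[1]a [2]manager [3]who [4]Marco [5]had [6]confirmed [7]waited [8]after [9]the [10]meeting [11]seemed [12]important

6

The displaced element is "a manager" (word 2).
It is linked across 1 clause boundary (Ø).
It functions as the subject of "waited", so the gap sits immediately after word 6 ("confirmed").
Base order: Marco had confirmed that a manager waited after the meeting.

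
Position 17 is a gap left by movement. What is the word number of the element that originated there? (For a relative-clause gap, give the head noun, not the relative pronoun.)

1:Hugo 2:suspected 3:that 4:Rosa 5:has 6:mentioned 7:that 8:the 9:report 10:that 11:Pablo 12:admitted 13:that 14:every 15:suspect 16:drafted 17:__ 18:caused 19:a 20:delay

9

The gap at 17 is the object of "drafted", inside a relative clause.
The relative pronoun is "that" (word 10); it is bound by the head noun immediately before it.
Its filler is the head noun "report", at word 9.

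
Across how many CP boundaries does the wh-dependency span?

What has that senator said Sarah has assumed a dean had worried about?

"what" is extracted from the PP object of "worried".
Boundaries crossed, outermost first: [Ø], [Ø] — 2 in total.

2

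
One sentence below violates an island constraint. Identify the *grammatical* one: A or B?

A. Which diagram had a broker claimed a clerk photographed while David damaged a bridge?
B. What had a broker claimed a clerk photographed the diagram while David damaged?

In B, the wh-phrase is extracted from inside an adjunct island (introduced by "while"), which blocks movement.
In A, the extraction path crosses only that-complement boundaries, which are transparent.
So A is grammatical.

A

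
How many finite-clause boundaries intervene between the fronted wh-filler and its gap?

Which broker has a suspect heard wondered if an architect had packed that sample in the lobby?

1

"which broker" is extracted from the subject of "wondered".
Boundaries crossed, outermost first: [Ø] — 1 in total.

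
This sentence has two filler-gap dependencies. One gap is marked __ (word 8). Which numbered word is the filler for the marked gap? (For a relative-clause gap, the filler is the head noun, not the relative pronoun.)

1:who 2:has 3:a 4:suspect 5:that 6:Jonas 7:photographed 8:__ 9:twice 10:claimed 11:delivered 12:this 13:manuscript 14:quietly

4

The marked gap is inside the relative clause, the direct object of "photographed".
Its filler is the head noun "suspect" (via "that"), at word 4.
(The other dependency links word 1 to a gap after word 10.)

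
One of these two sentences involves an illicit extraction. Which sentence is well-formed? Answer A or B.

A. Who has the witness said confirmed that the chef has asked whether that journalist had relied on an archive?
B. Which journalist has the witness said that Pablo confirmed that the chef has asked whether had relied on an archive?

In B, the wh-phrase is extracted from inside a wh-island (introduced by "whether"), which blocks movement.
In A, the extraction path crosses only that-complement boundaries, which are transparent.
So A is grammatical.

A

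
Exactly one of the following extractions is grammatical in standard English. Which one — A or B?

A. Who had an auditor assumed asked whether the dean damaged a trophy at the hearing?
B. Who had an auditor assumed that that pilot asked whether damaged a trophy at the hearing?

In B, the wh-phrase is extracted from inside a wh-island (introduced by "whether"), which blocks movement.
In A, the extraction path crosses only that-complement boundaries, which are transparent.
So A is grammatical.

A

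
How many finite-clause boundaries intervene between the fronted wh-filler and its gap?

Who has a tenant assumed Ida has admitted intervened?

2

"who" is extracted from the subject of "intervened".
Boundaries crossed, outermost first: [Ø], [Ø] — 2 in total.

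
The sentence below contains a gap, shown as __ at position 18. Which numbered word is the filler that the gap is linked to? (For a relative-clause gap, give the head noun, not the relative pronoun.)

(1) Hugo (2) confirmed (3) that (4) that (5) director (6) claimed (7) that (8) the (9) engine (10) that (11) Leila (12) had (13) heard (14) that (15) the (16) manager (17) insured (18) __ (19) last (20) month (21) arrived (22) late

9

The gap at 18 is the object of "insured", inside a relative clause.
The relative pronoun is "that" (word 10); it is bound by the head noun immediately before it.
Its filler is the head noun "engine", at word 9.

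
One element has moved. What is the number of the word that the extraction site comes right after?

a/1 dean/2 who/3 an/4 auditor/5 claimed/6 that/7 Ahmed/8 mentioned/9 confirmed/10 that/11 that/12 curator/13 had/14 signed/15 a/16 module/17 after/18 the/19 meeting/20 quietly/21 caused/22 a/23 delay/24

9

The displaced element is "a dean" (word 2).
It is linked across 2 clause boundaries (that → Ø).
It functions as the subject of "confirmed", so the gap sits immediately after word 9 ("mentioned").
Base order: An auditor claimed that Ahmed mentioned that a dean confirmed that that curator had signed a module after the meeting quietly.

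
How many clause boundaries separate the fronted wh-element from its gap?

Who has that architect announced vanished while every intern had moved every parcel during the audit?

1

"who" is extracted from the subject of "vanished".
Boundaries crossed, outermost first: [Ø] — 1 in total.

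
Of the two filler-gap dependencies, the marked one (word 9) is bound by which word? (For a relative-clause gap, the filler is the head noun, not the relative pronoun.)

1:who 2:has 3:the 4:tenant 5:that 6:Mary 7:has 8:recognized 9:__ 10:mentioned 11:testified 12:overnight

The marked gap is inside the relative clause, the direct object of "recognized".
Its filler is the head noun "tenant" (via "that"), at word 4.
(The other dependency links word 1 to a gap after word 10.)

4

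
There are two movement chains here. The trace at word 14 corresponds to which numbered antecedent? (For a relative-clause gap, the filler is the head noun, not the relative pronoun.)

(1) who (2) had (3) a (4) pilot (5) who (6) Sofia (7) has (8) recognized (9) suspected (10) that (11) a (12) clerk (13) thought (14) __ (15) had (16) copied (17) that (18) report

The marked gap is the subject of "copied".
Its filler is the fronted wh-phrase "who", at word 1.
(The other dependency links word 4 to a gap after word 8.)

1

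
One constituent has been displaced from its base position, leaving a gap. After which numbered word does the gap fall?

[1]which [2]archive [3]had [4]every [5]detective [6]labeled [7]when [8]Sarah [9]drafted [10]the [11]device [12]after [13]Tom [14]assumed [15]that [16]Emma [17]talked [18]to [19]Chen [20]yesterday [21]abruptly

The displaced element is "which archive" (word 2).
It functions as the direct object of "labeled", so the gap sits immediately after word 6 ("labeled").
Base order: Every detective had labeled which archive when Sarah drafted the device after Tom assumed that Emma talked to Chen yesterday abruptly.

6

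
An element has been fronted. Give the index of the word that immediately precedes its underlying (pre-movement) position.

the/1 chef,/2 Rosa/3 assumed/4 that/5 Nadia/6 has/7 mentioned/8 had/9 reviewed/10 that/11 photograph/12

8

The displaced element is "the chef" (word 2).
It is linked across 2 clause boundaries (that → Ø).
It functions as the subject of "reviewed", so the gap sits immediately after word 8 ("mentioned").
Base order: Rosa assumed that Nadia has mentioned the chef had reviewed that photograph.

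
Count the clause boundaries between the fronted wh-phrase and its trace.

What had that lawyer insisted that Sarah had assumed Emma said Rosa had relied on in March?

"what" is extracted from the PP object of "relied".
Boundaries crossed, outermost first: [that], [Ø], [Ø] — 3 in total.

3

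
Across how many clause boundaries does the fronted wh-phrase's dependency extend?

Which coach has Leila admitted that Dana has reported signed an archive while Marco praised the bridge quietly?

2

"which coach" is extracted from the subject of "signed".
Boundaries crossed, outermost first: [that], [Ø] — 2 in total.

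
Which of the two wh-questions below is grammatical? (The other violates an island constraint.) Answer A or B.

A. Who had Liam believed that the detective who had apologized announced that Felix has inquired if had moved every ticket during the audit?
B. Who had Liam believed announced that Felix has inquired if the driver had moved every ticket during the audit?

In A, the wh-phrase is extracted from inside a wh-island (introduced by "if"), which blocks movement.
In B, the extraction path crosses only that-complement boundaries, which are transparent.
So B is grammatical.

B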